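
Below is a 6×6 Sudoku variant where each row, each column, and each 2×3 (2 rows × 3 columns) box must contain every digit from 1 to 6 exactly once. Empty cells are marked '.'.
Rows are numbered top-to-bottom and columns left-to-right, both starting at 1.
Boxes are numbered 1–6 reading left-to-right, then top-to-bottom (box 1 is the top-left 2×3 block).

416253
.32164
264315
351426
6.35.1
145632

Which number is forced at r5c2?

2

Row 5 already contains {1, 3, 5, 6}.
Column 2 already contains {1, 3, 4, 5, 6}.
Its 2×3 block (box 5) already contains {1, 3, 4, 5, 6}.
The only value from 1–6 not eliminated is 2, so r5c2 = 2.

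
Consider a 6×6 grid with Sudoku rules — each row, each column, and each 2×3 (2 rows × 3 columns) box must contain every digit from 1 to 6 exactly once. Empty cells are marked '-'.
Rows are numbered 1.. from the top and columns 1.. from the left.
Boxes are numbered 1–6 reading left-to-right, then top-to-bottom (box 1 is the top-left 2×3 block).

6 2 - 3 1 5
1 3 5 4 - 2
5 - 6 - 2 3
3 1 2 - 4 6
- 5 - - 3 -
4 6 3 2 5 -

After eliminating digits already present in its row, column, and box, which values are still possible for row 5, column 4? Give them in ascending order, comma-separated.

1,6

Row 5 already contains {3, 5}.
Column 4 already contains {2, 3, 4}.
Its 2×3 block (box 6) already contains {2, 3, 5}.
Removing those from 1–6 leaves {1, 6} as the candidates for row 5, column 4.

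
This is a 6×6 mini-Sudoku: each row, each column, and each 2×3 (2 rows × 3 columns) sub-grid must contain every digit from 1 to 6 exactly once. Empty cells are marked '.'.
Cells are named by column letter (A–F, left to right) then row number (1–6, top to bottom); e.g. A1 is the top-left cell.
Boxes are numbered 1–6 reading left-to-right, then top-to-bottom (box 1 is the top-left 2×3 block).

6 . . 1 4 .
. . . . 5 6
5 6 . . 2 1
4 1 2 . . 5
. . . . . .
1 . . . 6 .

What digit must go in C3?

Row 3 already contains {1, 2, 5, 6}.
Column C already contains {2}.
Its 2×3 block (box 3) already contains {1, 2, 4, 5, 6}.
The only value from 1–6 not eliminated is 3, so C3 = 3.

3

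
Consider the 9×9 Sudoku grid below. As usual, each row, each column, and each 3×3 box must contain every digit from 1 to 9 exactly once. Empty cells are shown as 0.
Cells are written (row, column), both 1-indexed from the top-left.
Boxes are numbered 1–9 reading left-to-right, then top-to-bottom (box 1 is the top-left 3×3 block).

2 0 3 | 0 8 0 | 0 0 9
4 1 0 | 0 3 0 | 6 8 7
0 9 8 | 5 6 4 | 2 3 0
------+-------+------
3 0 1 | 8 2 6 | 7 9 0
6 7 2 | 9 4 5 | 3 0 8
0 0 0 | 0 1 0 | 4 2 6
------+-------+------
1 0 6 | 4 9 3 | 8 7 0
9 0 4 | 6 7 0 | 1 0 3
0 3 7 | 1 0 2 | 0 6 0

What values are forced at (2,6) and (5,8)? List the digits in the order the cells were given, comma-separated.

9,1

For (2,6):
  Row 2 already contains {1, 3, 4, 6, 7, 8}.
  Column 6 already contains {2, 3, 4, 5, 6}.
  Its 3×3 block (box 2) already contains {3, 4, 5, 6, 8}.
  The only value from 1–9 not eliminated is 9, so (2,6) = 9.
For (5,8):
  Row 5 already contains {2, 3, 4, 5, 6, 7, 8, 9}.
  Column 8 already contains {2, 3, 6, 7, 8, 9}.
  Its 3×3 block (box 6) already contains {2, 3, 4, 6, 7, 8, 9}.
  The only value from 1–9 not eliminated is 1, so (5,8) = 1.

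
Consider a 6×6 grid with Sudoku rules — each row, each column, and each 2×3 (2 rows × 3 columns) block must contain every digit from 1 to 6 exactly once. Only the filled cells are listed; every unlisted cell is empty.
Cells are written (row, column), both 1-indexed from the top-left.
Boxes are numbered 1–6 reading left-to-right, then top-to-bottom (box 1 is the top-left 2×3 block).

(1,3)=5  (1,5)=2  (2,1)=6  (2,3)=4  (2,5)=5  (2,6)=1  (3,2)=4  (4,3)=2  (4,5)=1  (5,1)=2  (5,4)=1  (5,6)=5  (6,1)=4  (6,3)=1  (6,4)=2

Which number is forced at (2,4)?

3

Row 2 already contains {1, 4, 5, 6}.
Column 4 already contains {1, 2}.
Its 2×3 block (box 2) already contains {1, 2, 5}.
The only value from 1–6 not eliminated is 3, so (2,4) = 3.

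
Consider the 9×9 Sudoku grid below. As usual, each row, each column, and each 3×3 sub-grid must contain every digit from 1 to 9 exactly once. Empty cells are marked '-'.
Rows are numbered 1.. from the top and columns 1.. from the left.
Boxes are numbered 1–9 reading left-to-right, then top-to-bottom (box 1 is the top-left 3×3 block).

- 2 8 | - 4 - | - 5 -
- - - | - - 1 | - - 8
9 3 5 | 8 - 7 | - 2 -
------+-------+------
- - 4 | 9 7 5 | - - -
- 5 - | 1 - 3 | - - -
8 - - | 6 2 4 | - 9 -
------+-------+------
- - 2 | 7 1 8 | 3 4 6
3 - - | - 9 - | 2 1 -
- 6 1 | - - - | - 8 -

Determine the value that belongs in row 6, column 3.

Cell row 6, column 3 itself could take any of {3, 7} by direct elimination.
Consider where 3 can go in box 4.
row 4, column 1 is out (column 1 already has a 3).
row 4, column 2 is out (column 2 already has a 3).
row 5, column 1 is out (row 5 already has a 3).
row 5, column 3 is out (row 5 already has a 3).
row 6, column 2 is out (column 2 already has a 3).
So the only cell in box 4 that can hold 3 is row 6, column 3.
Therefore row 6, column 3 = 3.

3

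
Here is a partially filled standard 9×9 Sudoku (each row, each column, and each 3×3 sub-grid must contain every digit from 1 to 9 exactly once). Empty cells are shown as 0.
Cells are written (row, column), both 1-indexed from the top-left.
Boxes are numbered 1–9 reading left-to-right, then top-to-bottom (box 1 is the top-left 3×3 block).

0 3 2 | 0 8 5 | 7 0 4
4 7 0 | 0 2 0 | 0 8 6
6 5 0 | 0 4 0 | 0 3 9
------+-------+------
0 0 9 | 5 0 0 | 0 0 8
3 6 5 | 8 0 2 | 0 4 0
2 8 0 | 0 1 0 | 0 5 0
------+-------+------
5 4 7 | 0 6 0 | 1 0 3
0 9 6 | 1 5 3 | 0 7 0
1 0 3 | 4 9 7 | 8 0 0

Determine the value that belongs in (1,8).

1

Row 1 already contains {2, 3, 4, 5, 7, 8}.
Column 8 already contains {3, 4, 5, 7, 8}.
Its 3×3 block (box 3) already contains {3, 4, 6, 7, 8, 9}.
The only value from 1–9 not eliminated is 1, so (1,8) = 1.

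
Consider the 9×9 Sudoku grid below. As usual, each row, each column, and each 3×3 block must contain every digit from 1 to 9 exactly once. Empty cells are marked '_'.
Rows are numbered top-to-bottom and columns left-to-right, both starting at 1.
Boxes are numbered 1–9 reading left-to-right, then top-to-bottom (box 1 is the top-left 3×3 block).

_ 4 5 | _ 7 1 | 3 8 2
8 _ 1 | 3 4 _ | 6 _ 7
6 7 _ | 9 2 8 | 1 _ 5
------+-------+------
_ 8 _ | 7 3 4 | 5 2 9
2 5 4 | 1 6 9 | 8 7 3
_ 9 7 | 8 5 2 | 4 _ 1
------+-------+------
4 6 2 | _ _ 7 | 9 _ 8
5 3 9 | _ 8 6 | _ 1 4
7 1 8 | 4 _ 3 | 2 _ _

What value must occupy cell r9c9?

Row 9 already contains {1, 2, 3, 4, 7, 8}.
Column 9 already contains {1, 2, 3, 4, 5, 7, 8, 9}.
Its 3×3 block (box 9) already contains {1, 2, 4, 8, 9}.
The only value from 1–9 not eliminated is 6, so r9c9 = 6.

6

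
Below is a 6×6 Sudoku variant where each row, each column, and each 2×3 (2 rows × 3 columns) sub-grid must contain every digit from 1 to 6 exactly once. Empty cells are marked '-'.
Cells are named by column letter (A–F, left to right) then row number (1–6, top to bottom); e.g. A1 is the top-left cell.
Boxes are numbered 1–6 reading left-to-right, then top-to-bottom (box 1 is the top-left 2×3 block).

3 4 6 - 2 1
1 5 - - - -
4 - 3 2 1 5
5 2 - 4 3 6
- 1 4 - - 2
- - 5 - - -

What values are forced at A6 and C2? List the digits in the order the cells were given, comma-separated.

For A6:
  Consider where 2 can go in row 6.
  B6 is out (column B already has a 2).
  D6 is out (column D already has a 2).
  E6 is out (column E already has a 2).
  F6 is out (column F already has a 2).
  So the only cell in row 6 that can hold 2 is A6.
  So A6 = 2.
For C2:
  Row 2 already contains {1, 5}.
  Column C already contains {3, 4, 5, 6}.
  Its 2×3 block (box 1) already contains {1, 3, 4, 5, 6}.
  The only value from 1–6 not eliminated is 2, so C2 = 2.

2,2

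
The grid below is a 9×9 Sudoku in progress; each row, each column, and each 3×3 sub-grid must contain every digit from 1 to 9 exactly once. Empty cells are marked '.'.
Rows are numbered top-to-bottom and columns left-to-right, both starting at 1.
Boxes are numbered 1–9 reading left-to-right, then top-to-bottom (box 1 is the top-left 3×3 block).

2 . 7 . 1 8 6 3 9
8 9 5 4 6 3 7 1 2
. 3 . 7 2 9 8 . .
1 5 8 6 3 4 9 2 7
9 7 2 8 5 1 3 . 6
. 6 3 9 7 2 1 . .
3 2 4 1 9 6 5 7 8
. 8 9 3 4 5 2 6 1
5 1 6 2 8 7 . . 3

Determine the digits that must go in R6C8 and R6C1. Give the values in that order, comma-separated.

For R6C8:
  Consider where 8 can go in box 6.
  R5C8 is out (row 5 already has a 8).
  R6C9 is out (column 9 already has a 8).
  So the only cell in box 6 that can hold 8 is R6C8.
  So R6C8 = 8.
For R6C1:
  Row 6 already contains {1, 2, 3, 6, 7, 9}.
  Column 1 already contains {1, 2, 3, 5, 8, 9}.
  Its 3×3 block (box 4) already contains {1, 2, 3, 5, 6, 7, 8, 9}.
  The only value from 1–9 not eliminated is 4, so R6C1 = 4.

8,4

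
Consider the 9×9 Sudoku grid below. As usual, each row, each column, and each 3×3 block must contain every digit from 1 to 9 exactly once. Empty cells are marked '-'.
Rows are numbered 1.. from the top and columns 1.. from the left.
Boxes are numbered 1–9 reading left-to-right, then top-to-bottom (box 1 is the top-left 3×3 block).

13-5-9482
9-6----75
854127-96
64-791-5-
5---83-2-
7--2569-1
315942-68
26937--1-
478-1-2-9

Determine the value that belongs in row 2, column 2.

Row 2 already contains {5, 6, 7, 9}.
Column 2 already contains {1, 3, 4, 5, 6, 7}.
Its 3×3 block (box 1) already contains {1, 3, 4, 5, 6, 8, 9}.
The only value from 1–9 not eliminated is 2, so row 2, column 2 = 2.

2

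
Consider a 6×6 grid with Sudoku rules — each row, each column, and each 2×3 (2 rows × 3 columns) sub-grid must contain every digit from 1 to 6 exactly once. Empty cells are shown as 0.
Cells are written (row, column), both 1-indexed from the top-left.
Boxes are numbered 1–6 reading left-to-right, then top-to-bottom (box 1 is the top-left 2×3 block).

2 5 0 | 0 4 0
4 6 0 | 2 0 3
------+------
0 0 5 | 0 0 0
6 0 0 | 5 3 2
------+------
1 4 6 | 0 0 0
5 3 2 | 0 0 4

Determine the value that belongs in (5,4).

3

Row 5 already contains {1, 4, 6}.
Column 4 already contains {2, 5}.
Its 2×3 block (box 6) already contains {4}.
The only value from 1–6 not eliminated is 3, so (5,4) = 3.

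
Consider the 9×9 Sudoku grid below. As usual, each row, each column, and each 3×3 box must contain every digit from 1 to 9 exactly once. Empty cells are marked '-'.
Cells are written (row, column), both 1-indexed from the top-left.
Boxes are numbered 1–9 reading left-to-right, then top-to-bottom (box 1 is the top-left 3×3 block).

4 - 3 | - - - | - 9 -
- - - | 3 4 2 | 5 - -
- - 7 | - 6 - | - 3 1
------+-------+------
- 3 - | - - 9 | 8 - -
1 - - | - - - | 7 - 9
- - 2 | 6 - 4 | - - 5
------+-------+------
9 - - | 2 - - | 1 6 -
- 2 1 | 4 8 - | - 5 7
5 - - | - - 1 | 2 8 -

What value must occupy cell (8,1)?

3

Cell (8,1) itself could take any of {3, 6} by direct elimination.
Consider where 3 can go in box 7.
(7,2) is out (column 2 already has a 3).
(7,3) is out (column 3 already has a 3).
(9,2) is out (column 2 already has a 3).
(9,3) is out (column 3 already has a 3).
So the only cell in box 7 that can hold 3 is (8,1).
Therefore (8,1) = 3.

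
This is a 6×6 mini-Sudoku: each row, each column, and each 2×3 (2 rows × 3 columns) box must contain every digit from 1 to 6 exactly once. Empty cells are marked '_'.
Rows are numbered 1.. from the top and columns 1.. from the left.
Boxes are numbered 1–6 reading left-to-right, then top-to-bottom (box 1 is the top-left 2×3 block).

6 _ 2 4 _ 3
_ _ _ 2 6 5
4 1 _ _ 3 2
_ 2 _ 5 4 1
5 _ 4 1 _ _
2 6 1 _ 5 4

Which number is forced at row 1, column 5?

1

Row 1 already contains {2, 3, 4, 6}.
Column 5 already contains {3, 4, 5, 6}.
Its 2×3 block (box 2) already contains {2, 3, 4, 5, 6}.
The only value from 1–6 not eliminated is 1, so row 1, column 5 = 1.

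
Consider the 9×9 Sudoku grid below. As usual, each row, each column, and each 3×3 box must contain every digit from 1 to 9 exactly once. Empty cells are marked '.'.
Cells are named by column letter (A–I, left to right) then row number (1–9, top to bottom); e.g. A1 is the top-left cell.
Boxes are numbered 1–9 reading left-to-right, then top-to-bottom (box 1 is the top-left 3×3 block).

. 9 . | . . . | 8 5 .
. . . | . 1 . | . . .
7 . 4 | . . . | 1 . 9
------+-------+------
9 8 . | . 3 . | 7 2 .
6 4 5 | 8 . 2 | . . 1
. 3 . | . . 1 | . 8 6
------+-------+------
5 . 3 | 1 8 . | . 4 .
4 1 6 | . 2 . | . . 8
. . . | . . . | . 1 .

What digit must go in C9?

9

Cell C9 itself could take any of {2, 7, 8, 9} by direct elimination.
Consider where 9 can go in box 7.
B7 is out (column B already has a 9).
A9 is out (column A already has a 9).
B9 is out (column B already has a 9).
So the only cell in box 7 that can hold 9 is C9.
Therefore C9 = 9.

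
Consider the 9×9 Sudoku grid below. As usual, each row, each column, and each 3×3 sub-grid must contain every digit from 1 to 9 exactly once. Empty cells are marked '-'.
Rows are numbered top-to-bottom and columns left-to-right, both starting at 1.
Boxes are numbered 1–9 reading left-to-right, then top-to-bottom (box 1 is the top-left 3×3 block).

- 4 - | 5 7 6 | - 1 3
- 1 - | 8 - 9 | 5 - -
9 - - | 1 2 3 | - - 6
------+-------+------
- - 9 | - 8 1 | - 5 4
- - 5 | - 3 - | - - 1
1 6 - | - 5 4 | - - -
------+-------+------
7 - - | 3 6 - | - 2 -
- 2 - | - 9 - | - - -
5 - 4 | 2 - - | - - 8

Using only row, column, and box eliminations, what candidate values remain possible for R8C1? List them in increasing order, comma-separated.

3,6,8

Row 8 already contains {2, 9}.
Column 1 already contains {1, 5, 7, 9}.
Its 3×3 block (box 7) already contains {2, 4, 5, 7}.
Removing those from 1–9 leaves {3, 6, 8} as the candidates for R8C1.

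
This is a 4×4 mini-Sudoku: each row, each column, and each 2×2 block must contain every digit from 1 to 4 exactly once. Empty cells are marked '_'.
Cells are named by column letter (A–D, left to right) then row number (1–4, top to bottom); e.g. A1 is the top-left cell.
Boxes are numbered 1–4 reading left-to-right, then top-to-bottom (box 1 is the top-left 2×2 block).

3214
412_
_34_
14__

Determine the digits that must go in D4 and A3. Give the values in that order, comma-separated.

For D4:
  Consider where 2 can go in row 4.
  C4 is out (column C already has a 2).
  So the only cell in row 4 that can hold 2 is D4.
  So D4 = 2.
For A3:
  Row 3 already contains {3, 4}.
  Column A already contains {1, 3, 4}.
  Its 2×2 block (box 3) already contains {1, 3, 4}.
  The only value from 1–4 not eliminated is 2, so A3 = 2.

2,2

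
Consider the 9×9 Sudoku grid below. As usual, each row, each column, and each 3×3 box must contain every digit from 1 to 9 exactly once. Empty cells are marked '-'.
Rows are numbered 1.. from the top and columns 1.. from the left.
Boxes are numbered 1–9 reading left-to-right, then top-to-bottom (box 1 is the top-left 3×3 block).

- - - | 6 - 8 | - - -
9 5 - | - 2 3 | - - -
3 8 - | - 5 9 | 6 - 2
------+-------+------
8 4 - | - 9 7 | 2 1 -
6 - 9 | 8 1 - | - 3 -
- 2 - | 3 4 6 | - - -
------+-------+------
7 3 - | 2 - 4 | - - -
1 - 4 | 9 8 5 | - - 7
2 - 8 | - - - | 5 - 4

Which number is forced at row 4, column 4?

Row 4 already contains {1, 2, 4, 7, 8, 9}.
Column 4 already contains {2, 3, 6, 8, 9}.
Its 3×3 block (box 5) already contains {1, 3, 4, 6, 7, 8, 9}.
The only value from 1–9 not eliminated is 5, so row 4, column 4 = 5.

5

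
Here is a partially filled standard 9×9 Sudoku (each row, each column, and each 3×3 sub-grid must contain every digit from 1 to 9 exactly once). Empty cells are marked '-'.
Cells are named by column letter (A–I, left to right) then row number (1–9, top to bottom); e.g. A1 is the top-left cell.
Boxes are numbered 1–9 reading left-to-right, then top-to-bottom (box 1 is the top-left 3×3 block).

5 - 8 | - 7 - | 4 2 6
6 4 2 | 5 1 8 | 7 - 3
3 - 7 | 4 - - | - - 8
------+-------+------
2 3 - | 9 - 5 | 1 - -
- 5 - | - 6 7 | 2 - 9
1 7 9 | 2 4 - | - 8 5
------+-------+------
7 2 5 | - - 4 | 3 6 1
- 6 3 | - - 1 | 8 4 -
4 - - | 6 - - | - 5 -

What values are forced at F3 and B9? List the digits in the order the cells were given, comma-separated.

6,8

For F3:
  Consider where 6 can go in box 2.
  D1 is out (row 1 already has a 6).
  F1 is out (row 1 already has a 6).
  E3 is out (column E already has a 6).
  So the only cell in box 2 that can hold 6 is F3.
  So F3 = 6.
For B9:
  Consider where 8 can go in column B.
  B1 is out (row 1 already has a 8).
  B3 is out (row 3 already has a 8).
  So the only cell in column B that can hold 8 is B9.
  So B9 = 8.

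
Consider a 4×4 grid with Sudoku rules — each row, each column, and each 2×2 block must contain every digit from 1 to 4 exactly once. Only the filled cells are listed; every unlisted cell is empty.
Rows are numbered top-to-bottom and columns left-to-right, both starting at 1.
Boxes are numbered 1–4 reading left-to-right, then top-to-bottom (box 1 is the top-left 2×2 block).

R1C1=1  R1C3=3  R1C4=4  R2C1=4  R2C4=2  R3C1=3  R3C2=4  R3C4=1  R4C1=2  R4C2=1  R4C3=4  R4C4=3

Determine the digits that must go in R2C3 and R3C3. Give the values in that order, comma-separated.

1,2

For R2C3:
  Row 2 already contains {2, 4}.
  Column 3 already contains {3, 4}.
  Its 2×2 block (box 2) already contains {2, 3, 4}.
  The only value from 1–4 not eliminated is 1, so R2C3 = 1.
For R3C3:
  Row 3 already contains {1, 3, 4}.
  Column 3 already contains {3, 4}.
  Its 2×2 block (box 4) already contains {1, 3, 4}.
  The only value from 1–4 not eliminated is 2, so R3C3 = 2.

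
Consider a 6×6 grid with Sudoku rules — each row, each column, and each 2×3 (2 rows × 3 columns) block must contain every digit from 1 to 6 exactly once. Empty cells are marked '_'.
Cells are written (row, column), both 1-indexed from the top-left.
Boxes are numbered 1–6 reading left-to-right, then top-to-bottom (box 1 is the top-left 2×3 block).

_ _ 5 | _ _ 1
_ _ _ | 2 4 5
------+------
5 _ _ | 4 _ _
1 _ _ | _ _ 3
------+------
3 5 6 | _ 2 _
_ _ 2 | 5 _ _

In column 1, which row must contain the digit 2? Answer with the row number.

1

Consider where 2 can go in column 1.
(2,1) is out (row 2 already has a 2).
(6,1) is out (row 6 already has a 2).
So the only cell in column 1 that can hold 2 is (1,1).
That is row 1.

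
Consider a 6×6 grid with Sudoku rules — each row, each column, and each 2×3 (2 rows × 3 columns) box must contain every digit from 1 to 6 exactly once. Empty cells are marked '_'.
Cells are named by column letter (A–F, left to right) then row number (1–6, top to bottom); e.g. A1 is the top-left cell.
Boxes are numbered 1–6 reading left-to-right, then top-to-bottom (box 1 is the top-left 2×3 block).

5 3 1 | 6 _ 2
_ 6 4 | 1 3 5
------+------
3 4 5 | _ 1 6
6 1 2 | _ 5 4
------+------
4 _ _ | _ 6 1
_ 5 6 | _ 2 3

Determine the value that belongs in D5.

Row 5 already contains {1, 4, 6}.
Column D already contains {1, 6}.
Its 2×3 block (box 6) already contains {1, 2, 3, 6}.
The only value from 1–6 not eliminated is 5, so D5 = 5.

5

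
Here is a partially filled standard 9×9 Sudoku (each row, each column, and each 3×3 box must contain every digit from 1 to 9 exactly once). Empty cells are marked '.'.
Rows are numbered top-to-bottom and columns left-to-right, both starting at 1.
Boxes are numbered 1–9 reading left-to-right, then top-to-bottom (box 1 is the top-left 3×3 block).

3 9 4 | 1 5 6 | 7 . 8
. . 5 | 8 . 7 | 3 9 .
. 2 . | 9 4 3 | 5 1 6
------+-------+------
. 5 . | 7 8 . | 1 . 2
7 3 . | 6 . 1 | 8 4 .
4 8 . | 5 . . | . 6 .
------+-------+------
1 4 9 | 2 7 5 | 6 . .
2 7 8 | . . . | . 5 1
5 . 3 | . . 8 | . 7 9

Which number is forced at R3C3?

7

Row 3 already contains {1, 2, 3, 4, 5, 6, 9}.
Column 3 already contains {3, 4, 5, 8, 9}.
Its 3×3 block (box 1) already contains {2, 3, 4, 5, 9}.
The only value from 1–9 not eliminated is 7, so R3C3 = 7.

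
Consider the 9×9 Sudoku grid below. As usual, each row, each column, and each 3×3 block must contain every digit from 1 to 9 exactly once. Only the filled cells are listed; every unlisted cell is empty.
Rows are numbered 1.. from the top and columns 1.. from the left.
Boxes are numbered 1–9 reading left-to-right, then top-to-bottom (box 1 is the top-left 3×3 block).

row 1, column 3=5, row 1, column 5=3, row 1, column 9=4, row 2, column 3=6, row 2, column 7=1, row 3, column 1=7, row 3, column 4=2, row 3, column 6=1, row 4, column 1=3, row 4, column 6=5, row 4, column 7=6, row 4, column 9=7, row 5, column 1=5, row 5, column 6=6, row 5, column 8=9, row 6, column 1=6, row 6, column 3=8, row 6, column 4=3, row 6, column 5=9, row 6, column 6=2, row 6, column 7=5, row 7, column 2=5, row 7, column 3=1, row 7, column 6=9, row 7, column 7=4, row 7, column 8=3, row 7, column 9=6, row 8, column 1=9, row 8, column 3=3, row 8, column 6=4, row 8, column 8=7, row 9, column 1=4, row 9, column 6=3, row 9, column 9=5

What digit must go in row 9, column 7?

Cell row 9, column 7 itself could take any of {2, 8, 9} by direct elimination.
Consider where 9 can go in box 9.
row 8, column 7 is out (row 8 already has a 9).
row 8, column 9 is out (row 8 already has a 9).
row 9, column 8 is out (column 8 already has a 9).
So the only cell in box 9 that can hold 9 is row 9, column 7.
Therefore row 9, column 7 = 9.

9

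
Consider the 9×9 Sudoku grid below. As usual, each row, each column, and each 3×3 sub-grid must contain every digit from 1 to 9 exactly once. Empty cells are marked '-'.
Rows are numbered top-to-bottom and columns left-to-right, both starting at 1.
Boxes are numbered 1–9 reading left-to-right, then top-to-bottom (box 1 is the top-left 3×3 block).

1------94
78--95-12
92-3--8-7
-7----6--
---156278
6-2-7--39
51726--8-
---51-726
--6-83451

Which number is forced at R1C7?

5

Cell R1C7 itself could take any of {3, 5} by direct elimination.
Consider where 5 can go in box 3.
R2C7 is out (row 2 already has a 5).
R3C8 is out (column 8 already has a 5).
So the only cell in box 3 that can hold 5 is R1C7.
Therefore R1C7 = 5.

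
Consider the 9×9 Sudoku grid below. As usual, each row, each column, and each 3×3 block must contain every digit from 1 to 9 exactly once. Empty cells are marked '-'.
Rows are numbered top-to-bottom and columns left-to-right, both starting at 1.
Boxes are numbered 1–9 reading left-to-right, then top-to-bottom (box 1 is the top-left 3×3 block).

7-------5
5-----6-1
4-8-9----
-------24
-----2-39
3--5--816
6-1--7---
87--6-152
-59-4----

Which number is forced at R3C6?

5

Cell R3C6 itself could take any of {1, 3, 5, 6} by direct elimination.
Consider where 5 can go in row 3.
R3C2 is out (column 2 already has a 5).
R3C4 is out (column 4 already has a 5).
R3C7 is out (box 3 already has a 5).
R3C8 is out (column 8 already has a 5).
R3C9 is out (column 9 already has a 5).
So the only cell in row 3 that can hold 5 is R3C6.
Therefore R3C6 = 5.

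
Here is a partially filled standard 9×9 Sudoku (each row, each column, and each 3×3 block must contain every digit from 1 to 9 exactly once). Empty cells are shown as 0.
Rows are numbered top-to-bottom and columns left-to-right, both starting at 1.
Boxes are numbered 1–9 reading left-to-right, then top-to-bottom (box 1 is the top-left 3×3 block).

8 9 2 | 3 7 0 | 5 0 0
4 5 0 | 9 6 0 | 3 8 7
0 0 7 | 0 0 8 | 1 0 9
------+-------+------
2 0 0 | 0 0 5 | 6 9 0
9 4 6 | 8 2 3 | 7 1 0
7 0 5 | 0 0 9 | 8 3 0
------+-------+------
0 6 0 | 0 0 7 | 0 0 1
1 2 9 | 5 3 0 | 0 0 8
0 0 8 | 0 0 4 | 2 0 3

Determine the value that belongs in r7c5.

8

Cell r7c5 itself could take any of {8, 9} by direct elimination.
Consider where 8 can go in row 7.
r7c1 is out (column 1 already has a 8).
r7c3 is out (column 3 already has a 8).
r7c4 is out (column 4 already has a 8).
r7c7 is out (column 7 already has a 8).
r7c8 is out (column 8 already has a 8).
So the only cell in row 7 that can hold 8 is r7c5.
Therefore r7c5 = 8.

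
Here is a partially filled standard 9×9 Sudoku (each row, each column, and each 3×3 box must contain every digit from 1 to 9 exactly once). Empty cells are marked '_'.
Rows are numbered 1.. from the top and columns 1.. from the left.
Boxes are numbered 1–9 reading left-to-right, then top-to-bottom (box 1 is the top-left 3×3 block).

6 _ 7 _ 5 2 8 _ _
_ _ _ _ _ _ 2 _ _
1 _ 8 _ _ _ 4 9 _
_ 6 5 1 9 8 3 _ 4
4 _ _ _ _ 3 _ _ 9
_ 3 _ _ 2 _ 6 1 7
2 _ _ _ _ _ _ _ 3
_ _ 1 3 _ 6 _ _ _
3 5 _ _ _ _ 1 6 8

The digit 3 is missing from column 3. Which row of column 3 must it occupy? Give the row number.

Consider where 3 can go in column 3.
row 5, column 3 is out (row 5 already has a 3).
row 6, column 3 is out (row 6 already has a 3).
row 7, column 3 is out (row 7 already has a 3).
row 9, column 3 is out (row 9 already has a 3).
So the only cell in column 3 that can hold 3 is row 2, column 3.
That is row 2.

2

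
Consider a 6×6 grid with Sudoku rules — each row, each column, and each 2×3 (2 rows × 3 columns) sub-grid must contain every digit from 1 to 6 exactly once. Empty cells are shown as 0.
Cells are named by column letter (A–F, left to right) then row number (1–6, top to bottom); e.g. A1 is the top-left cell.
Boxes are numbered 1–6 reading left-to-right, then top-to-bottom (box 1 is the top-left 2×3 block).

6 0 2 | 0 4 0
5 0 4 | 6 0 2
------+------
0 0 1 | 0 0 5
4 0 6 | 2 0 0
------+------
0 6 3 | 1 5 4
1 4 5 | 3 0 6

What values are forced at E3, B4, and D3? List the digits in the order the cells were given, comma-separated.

For E3:
  Consider where 6 can go in row 3.
  A3 is out (column A already has a 6).
  B3 is out (column B already has a 6).
  D3 is out (column D already has a 6).
  So the only cell in row 3 that can hold 6 is E3.
  So E3 = 6.
For B4:
  Consider where 5 can go in row 4.
  E4 is out (column E already has a 5).
  F4 is out (column F already has a 5).
  So the only cell in row 4 that can hold 5 is B4.
  So B4 = 5.
For D3:
  Row 3 already contains {1, 5}.
  Column D already contains {1, 2, 3, 6}.
  Its 2×3 block (box 4) already contains {2, 5}.
  The only value from 1–6 not eliminated is 4, so D3 = 4.

6,5,4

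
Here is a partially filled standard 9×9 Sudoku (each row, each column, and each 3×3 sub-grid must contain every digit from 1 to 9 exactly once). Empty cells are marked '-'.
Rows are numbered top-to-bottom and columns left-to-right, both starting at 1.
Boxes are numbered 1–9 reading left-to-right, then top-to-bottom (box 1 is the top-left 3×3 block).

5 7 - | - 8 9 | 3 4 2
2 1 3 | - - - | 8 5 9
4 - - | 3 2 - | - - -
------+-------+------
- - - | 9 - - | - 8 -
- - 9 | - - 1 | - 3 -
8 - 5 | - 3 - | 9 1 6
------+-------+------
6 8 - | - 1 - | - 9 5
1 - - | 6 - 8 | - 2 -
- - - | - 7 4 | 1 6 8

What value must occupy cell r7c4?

2

Row 7 already contains {1, 5, 6, 8, 9}.
Column 4 already contains {3, 6, 9}.
Its 3×3 block (box 8) already contains {1, 4, 6, 7, 8}.
The only value from 1–9 not eliminated is 2, so r7c4 = 2.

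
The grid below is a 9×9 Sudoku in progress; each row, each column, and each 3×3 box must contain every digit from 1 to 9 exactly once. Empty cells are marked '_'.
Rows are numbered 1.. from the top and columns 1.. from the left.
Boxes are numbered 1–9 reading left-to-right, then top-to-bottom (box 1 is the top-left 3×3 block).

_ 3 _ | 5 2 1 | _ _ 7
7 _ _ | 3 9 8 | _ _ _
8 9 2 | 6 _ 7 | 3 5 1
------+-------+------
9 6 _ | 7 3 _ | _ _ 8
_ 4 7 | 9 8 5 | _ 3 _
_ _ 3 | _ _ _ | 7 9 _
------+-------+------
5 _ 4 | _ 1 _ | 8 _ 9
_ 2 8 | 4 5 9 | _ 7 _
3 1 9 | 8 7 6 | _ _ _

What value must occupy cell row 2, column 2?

Row 2 already contains {3, 7, 8, 9}.
Column 2 already contains {1, 2, 3, 4, 6, 9}.
Its 3×3 block (box 1) already contains {2, 3, 7, 8, 9}.
The only value from 1–9 not eliminated is 5, so row 2, column 2 = 5.

5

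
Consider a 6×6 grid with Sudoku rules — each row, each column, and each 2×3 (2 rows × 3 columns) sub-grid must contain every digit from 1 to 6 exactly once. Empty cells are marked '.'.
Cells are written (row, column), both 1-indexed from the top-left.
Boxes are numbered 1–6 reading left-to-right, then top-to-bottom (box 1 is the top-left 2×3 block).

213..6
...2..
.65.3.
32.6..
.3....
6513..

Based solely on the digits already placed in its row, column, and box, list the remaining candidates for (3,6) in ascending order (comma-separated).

Row 3 already contains {3, 5, 6}.
Column 6 already contains {6}.
Its 2×3 block (box 4) already contains {3, 6}.
Removing those from 1–6 leaves {1, 2, 4} as the candidates for (3,6).

1,2,4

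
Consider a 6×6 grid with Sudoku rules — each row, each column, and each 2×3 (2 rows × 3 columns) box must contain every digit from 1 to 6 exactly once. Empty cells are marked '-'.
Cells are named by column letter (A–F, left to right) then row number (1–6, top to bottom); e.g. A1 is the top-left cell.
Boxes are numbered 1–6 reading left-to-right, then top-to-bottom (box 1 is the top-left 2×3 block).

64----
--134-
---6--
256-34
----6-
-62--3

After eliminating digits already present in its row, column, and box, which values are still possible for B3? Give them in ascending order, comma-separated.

1,3

Row 3 already contains {6}.
Column B already contains {4, 5, 6}.
Its 2×3 block (box 3) already contains {2, 5, 6}.
Removing those from 1–6 leaves {1, 3} as the candidates for B3.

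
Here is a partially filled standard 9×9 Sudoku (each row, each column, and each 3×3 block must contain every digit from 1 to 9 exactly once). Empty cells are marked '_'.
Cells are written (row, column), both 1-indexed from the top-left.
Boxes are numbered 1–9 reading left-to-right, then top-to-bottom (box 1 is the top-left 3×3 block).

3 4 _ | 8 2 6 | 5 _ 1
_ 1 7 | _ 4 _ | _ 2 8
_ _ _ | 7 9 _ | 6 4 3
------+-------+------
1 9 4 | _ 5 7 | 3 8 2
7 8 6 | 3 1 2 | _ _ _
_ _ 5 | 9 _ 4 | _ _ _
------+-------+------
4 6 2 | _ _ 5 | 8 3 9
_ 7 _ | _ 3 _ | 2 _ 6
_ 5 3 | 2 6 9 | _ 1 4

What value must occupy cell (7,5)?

Row 7 already contains {2, 3, 4, 5, 6, 8, 9}.
Column 5 already contains {1, 2, 3, 4, 5, 6, 9}.
Its 3×3 block (box 8) already contains {2, 3, 5, 6, 9}.
The only value from 1–9 not eliminated is 7, so (7,5) = 7.

7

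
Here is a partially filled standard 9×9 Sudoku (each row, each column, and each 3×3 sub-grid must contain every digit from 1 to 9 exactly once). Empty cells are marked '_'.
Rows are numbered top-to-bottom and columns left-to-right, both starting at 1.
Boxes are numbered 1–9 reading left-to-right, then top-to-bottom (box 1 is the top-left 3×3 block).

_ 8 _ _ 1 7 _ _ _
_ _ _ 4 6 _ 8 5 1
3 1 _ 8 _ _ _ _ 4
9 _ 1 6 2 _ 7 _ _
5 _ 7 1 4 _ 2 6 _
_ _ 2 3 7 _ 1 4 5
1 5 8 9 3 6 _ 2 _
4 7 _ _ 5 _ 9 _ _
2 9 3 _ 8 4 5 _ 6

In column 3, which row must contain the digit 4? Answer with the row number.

Consider where 4 can go in column 3.
r2c3 is out (row 2 already has a 4).
r3c3 is out (row 3 already has a 4).
r8c3 is out (row 8 already has a 4).
So the only cell in column 3 that can hold 4 is r1c3.
That is row 1.

1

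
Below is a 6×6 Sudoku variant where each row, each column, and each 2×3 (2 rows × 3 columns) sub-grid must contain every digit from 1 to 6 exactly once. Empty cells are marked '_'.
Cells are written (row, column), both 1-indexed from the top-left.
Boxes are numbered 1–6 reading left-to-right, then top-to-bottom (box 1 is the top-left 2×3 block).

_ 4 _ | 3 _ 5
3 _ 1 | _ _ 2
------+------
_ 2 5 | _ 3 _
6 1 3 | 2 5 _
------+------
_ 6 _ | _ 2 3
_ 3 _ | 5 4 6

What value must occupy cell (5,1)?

5

Cell (5,1) itself could take any of {1, 4, 5} by direct elimination.
Consider where 5 can go in box 5.
(5,3) is out (column 3 already has a 5).
(6,1) is out (row 6 already has a 5).
(6,3) is out (row 6 already has a 5).
So the only cell in box 5 that can hold 5 is (5,1).
Therefore (5,1) = 5.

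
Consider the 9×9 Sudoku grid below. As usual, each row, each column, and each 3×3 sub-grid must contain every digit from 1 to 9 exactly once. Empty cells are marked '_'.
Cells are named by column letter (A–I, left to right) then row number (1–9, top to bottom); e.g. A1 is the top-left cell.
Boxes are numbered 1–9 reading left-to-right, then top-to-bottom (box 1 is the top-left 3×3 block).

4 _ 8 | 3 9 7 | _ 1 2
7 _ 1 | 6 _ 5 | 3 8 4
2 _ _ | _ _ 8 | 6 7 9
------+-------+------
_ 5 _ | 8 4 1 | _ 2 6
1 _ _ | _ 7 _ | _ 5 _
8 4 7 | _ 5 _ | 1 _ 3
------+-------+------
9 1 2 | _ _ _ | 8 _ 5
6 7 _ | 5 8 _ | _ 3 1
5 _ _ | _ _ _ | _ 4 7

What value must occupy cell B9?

8

Cell B9 itself could take any of {3, 8} by direct elimination.
Consider where 8 can go in row 9.
C9 is out (column C already has a 8).
D9 is out (column D already has a 8).
E9 is out (column E already has a 8).
F9 is out (column F already has a 8).
G9 is out (column G already has a 8).
So the only cell in row 9 that can hold 8 is B9.
Therefore B9 = 8.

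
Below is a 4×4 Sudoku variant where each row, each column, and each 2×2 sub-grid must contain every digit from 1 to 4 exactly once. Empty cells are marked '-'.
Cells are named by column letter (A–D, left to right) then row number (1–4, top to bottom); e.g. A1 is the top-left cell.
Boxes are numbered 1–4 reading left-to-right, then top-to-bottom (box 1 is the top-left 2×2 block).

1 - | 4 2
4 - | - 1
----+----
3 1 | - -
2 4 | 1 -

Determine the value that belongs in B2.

2

Cell B2 itself could take any of {2, 3} by direct elimination.
Consider where 2 can go in column B.
B1 is out (row 1 already has a 2).
So the only cell in column B that can hold 2 is B2.
Therefore B2 = 2.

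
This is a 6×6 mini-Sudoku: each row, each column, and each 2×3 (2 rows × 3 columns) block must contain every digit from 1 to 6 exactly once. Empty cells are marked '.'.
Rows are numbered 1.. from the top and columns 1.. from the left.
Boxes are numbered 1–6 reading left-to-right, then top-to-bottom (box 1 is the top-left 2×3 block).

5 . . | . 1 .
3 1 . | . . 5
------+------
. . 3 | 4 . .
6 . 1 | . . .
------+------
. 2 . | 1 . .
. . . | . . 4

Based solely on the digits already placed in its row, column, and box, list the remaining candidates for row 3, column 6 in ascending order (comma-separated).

Row 3 already contains {3, 4}.
Column 6 already contains {4, 5}.
Its 2×3 block (box 4) already contains {4}.
Removing those from 1–6 leaves {1, 2, 6} as the candidates for row 3, column 6.

1,2,6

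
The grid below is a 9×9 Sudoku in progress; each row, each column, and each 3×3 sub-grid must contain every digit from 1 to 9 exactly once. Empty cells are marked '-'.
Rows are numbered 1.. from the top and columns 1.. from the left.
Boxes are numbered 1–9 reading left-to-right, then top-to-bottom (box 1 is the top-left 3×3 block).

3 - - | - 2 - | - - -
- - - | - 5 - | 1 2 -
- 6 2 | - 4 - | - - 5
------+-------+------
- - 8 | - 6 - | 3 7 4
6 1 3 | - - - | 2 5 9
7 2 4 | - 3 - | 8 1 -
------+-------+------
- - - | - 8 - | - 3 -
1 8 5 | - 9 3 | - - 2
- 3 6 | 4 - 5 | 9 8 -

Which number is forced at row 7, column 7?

Cell row 7, column 7 itself could take any of {4, 5, 6, 7} by direct elimination.
Consider where 5 can go in box 9.
row 7, column 9 is out (column 9 already has a 5).
row 8, column 7 is out (row 8 already has a 5).
row 8, column 8 is out (row 8 already has a 5).
row 9, column 9 is out (row 9 already has a 5).
So the only cell in box 9 that can hold 5 is row 7, column 7.
Therefore row 7, column 7 = 5.

5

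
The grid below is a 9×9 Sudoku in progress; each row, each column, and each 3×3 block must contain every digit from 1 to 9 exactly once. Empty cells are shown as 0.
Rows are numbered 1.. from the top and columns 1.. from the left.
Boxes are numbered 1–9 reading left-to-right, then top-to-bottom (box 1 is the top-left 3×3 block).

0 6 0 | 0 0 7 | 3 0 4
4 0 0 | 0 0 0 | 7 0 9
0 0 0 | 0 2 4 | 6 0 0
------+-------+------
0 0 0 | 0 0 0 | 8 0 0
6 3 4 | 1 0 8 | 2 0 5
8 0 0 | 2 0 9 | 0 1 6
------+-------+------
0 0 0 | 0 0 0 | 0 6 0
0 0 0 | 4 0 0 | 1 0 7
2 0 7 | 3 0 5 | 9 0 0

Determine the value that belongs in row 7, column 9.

2

Cell row 7, column 9 itself could take any of {2, 3, 8} by direct elimination.
Consider where 2 can go in column 9.
row 3, column 9 is out (row 3 already has a 2).
row 4, column 9 is out (box 6 already has a 2).
row 9, column 9 is out (row 9 already has a 2).
So the only cell in column 9 that can hold 2 is row 7, column 9.
Therefore row 7, column 9 = 2.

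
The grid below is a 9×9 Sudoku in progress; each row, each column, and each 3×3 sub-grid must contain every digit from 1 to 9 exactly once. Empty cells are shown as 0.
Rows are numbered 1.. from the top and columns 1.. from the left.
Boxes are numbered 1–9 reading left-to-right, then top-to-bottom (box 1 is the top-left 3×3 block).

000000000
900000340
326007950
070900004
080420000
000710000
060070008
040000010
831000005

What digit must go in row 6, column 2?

Cell row 6, column 2 itself could take any of {5, 9} by direct elimination.
Consider where 9 can go in column 2.
row 1, column 2 is out (box 1 already has a 9).
row 2, column 2 is out (row 2 already has a 9).
So the only cell in column 2 that can hold 9 is row 6, column 2.
Therefore row 6, column 2 = 9.

9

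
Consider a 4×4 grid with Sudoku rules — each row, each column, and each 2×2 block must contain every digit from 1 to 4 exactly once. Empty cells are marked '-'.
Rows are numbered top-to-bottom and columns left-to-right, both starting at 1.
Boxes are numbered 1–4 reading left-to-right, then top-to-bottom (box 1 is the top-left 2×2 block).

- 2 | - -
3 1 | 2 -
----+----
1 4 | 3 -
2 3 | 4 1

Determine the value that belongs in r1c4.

3

Cell r1c4 itself could take any of {3, 4} by direct elimination.
Consider where 3 can go in column 4.
r2c4 is out (row 2 already has a 3).
r3c4 is out (row 3 already has a 3).
So the only cell in column 4 that can hold 3 is r1c4.
Therefore r1c4 = 3.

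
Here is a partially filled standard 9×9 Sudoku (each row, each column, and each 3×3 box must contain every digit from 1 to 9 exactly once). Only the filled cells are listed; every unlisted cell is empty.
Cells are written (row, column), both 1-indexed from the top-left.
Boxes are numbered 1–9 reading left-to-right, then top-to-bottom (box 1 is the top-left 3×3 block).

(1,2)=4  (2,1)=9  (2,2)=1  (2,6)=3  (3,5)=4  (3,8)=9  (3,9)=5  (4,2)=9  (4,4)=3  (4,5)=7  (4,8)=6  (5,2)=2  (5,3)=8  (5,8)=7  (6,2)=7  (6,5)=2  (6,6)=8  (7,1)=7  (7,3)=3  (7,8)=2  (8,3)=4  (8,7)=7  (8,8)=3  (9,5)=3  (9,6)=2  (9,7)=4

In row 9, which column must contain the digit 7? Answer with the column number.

4

Consider where 7 can go in row 9.
(9,1) is out (column 1 already has a 7).
(9,2) is out (column 2 already has a 7).
(9,3) is out (box 7 already has a 7).
(9,8) is out (column 8 already has a 7).
(9,9) is out (box 9 already has a 7).
So the only cell in row 9 that can hold 7 is (9,4).
That is column 4.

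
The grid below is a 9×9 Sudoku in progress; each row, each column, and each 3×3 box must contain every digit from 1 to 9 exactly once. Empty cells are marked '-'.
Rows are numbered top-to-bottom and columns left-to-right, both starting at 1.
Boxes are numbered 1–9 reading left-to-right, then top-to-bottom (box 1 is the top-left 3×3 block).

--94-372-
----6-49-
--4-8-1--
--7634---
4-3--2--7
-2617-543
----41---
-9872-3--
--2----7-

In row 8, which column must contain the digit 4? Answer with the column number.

Consider where 4 can go in row 8.
R8C1 is out (column 1 already has a 4).
R8C6 is out (column 6 already has a 4).
R8C8 is out (column 8 already has a 4).
So the only cell in row 8 that can hold 4 is R8C9.
That is column 9.

9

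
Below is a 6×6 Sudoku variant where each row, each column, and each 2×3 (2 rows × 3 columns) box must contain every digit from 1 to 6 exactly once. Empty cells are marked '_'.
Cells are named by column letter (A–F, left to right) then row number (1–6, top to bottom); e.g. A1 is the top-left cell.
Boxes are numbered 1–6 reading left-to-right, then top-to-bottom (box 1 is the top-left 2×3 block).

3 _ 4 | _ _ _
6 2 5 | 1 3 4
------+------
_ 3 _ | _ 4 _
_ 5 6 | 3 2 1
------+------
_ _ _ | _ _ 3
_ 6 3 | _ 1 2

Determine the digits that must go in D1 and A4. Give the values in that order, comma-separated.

For D1:
  Consider where 2 can go in row 1.
  B1 is out (column B already has a 2).
  E1 is out (column E already has a 2).
  F1 is out (column F already has a 2).
  So the only cell in row 1 that can hold 2 is D1.
  So D1 = 2.
For A4:
  Row 4 already contains {1, 2, 3, 5, 6}.
  Column A already contains {3, 6}.
  Its 2×3 block (box 3) already contains {3, 5, 6}.
  The only value from 1–6 not eliminated is 4, so A4 = 4.

2,4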